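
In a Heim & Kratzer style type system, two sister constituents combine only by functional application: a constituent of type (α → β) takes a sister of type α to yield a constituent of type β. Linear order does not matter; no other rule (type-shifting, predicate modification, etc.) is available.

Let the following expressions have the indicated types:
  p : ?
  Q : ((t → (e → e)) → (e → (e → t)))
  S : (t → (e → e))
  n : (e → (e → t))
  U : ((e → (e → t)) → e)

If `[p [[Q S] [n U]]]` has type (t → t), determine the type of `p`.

((e → t) → (t → t))

For [p [[Q S] [n U]]] to have type (t → t) with [[Q S] [n U]] of type (e → t), p must be the function: p : ((e → t) → (t → t)).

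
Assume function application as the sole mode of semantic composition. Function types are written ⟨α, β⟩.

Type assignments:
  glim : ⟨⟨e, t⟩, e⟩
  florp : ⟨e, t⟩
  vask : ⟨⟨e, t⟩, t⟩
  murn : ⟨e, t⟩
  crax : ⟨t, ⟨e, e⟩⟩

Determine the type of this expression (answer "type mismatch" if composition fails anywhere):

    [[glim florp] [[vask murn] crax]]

e

[glim florp]: functor glim : ⟨⟨e, t⟩, e⟩, argument florp : ⟨e, t⟩; result e.
[vask murn]: functor vask : ⟨⟨e, t⟩, t⟩, argument murn : ⟨e, t⟩; result t.
[[vask murn] crax]: functor crax : ⟨t, ⟨e, e⟩⟩, argument [vask murn] : t; result ⟨e, e⟩.
[[glim florp] [[vask murn] crax]]: functor [[vask murn] crax] : ⟨e, e⟩, argument [glim florp] : e; result e.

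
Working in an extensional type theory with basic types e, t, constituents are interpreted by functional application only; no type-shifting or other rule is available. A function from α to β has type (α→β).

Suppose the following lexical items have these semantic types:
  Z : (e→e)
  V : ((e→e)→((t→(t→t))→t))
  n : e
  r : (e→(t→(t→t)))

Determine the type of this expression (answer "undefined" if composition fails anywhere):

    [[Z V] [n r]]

t

[Z V] — V of type ((e→e)→((t→(t→t))→t)) combines with Z of type (e→e): type ((t→(t→t))→t).
[n r] — r of type (e→(t→(t→t))) combines with n of type e: type (t→(t→t)).
[[Z V] [n r]] — [Z V] of type ((t→(t→t))→t) combines with [n r] of type (t→(t→t)): type t.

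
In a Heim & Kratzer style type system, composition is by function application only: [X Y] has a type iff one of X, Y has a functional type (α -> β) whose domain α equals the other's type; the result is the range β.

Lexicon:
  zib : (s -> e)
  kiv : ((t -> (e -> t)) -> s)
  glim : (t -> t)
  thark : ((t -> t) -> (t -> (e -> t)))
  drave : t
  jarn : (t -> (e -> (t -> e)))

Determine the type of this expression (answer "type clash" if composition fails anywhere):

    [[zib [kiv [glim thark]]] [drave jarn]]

At [glim thark], thark : ((t -> t) -> (t -> (e -> t))) takes glim : (t -> t), giving (t -> (e -> t)).
At [kiv [glim thark]], kiv : ((t -> (e -> t)) -> s) takes [glim thark] : (t -> (e -> t)), giving s.
At [zib [kiv [glim thark]]], zib : (s -> e) takes [kiv [glim thark]] : s, giving e.
At [drave jarn], jarn : (t -> (e -> (t -> e))) takes drave : t, giving (e -> (t -> e)).
At [[zib [kiv [glim thark]]] [drave jarn]], [drave jarn] : (e -> (t -> e)) takes [zib [kiv [glim thark]]] : e, giving (t -> e).

(t -> e)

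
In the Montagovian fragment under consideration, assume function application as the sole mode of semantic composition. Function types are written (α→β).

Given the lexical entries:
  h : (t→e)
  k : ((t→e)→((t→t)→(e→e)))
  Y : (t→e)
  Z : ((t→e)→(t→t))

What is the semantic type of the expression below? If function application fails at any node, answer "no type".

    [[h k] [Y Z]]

(e→e)

[h k] — k of type ((t→e)→((t→t)→(e→e))) combines with h of type (t→e): type ((t→t)→(e→e)).
[Y Z] — Z of type ((t→e)→(t→t)) combines with Y of type (t→e): type (t→t).
[[h k] [Y Z]] — [h k] of type ((t→t)→(e→e)) combines with [Y Z] of type (t→t): type (e→e).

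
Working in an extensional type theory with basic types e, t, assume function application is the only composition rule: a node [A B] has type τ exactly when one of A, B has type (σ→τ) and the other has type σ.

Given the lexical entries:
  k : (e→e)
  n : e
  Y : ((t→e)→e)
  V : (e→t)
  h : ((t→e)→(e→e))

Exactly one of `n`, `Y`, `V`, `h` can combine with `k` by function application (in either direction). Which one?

n — combines: k : (e→e) takes n : e as argument, giving e.
Y : ((t→e)→e) — no; k wants e, and Y wants (t→e).
V : (e→t) — no; k wants e, and V wants e.
h : ((t→e)→(e→e)) — no; k wants e, and h wants (t→e).

n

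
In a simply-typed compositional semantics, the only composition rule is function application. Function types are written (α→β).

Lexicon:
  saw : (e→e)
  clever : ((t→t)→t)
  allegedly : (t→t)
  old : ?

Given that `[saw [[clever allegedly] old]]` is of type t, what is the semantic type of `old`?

For [saw [[clever allegedly] old]] to have type t with saw of type (e→e), [[clever allegedly] old] must be the function: [[clever allegedly] old] : ((e→e)→t).
For [[clever allegedly] old] to have type ((e→e)→t) with [clever allegedly] of type t, old must be the function: old : (t→((e→e)→t)).

(t→((e→e)→t))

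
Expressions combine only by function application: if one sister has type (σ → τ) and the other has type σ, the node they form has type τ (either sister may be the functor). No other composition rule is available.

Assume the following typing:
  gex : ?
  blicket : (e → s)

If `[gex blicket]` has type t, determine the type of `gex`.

For [gex blicket] to have type t with blicket of type (e → s), gex must be the function: gex : ((e → s) → t).

((e → s) → t)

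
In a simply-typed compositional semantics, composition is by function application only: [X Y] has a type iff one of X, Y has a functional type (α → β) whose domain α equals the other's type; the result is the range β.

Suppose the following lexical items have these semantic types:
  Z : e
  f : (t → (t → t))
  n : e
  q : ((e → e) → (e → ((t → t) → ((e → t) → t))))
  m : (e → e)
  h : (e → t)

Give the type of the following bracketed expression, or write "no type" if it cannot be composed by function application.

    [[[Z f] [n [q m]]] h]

[Z f]: e and (t → (t → t)) cannot combine by function application — type clash.

no type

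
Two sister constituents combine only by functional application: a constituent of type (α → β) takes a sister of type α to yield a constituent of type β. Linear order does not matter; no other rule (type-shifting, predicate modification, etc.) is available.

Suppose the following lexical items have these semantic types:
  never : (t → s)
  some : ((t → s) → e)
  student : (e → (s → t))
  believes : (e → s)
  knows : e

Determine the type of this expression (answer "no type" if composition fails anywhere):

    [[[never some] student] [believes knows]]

t

At [never some], some : ((t → s) → e) takes never : (t → s), giving e.
At [[never some] student], student : (e → (s → t)) takes [never some] : e, giving (s → t).
At [believes knows], believes : (e → s) takes knows : e, giving s.
At [[[never some] student] [believes knows]], [[never some] student] : (s → t) takes [believes knows] : s, giving t.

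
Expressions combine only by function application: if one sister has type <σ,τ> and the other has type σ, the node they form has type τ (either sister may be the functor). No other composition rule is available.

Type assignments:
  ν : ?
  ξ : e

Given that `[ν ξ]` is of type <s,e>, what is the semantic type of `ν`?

<e,<s,e>>

For [ν ξ] to have type <s,e> with ξ of type e, ν must be the function: ν : <e,<s,e>>.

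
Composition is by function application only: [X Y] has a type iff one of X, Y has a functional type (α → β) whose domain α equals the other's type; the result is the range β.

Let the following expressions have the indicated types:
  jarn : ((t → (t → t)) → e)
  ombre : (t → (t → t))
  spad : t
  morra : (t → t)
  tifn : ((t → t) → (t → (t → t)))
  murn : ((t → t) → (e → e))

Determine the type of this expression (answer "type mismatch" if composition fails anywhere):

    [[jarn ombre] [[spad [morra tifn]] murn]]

e

[jarn ombre]: functor jarn : ((t → (t → t)) → e), argument ombre : (t → (t → t)); result e.
[morra tifn]: functor tifn : ((t → t) → (t → (t → t))), argument morra : (t → t); result (t → (t → t)).
[spad [morra tifn]]: functor [morra tifn] : (t → (t → t)), argument spad : t; result (t → t).
[[spad [morra tifn]] murn]: functor murn : ((t → t) → (e → e)), argument [spad [morra tifn]] : (t → t); result (e → e).
[[jarn ombre] [[spad [morra tifn]] murn]]: functor [[spad [morra tifn]] murn] : (e → e), argument [jarn ombre] : e; result e.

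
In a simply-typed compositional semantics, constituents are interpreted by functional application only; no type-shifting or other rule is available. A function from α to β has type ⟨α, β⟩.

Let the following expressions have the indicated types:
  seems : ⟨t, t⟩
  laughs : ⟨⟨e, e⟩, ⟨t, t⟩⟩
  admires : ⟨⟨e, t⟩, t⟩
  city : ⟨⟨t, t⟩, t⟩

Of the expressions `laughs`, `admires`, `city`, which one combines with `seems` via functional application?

city

laughs : ⟨⟨e, e⟩, ⟨t, t⟩⟩ — no; seems wants t, and laughs wants ⟨e, e⟩.
admires : ⟨⟨e, t⟩, t⟩ — no; seems wants t, and admires wants ⟨e, t⟩.
city — combines: city : ⟨⟨t, t⟩, t⟩ takes seems : ⟨t, t⟩ as argument, giving t.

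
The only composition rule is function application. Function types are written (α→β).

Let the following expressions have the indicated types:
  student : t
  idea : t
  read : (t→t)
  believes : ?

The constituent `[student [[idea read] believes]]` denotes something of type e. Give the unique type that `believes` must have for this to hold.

(t→(t→e))

[student [[idea read] believes]] must have type e. The sister student has type t; that is not a function onto e, so [[idea read] believes] must be the functor, of type (t→e).
[[idea read] believes] must have type (t→e). The sister [idea read] has type t; that is not a function onto (t→e), so believes must be the functor, of type (t→(t→e)).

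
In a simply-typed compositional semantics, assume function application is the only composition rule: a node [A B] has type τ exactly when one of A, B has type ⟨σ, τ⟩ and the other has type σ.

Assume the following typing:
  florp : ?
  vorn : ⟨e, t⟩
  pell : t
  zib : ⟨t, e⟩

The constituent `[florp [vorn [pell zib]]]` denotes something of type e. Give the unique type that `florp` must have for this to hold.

At [florp [vorn [pell zib]]] (required: e): [vorn [pell zib]] is t, which is not a function with range e; hence florp is the functor — type ⟨t, e⟩.

⟨t, e⟩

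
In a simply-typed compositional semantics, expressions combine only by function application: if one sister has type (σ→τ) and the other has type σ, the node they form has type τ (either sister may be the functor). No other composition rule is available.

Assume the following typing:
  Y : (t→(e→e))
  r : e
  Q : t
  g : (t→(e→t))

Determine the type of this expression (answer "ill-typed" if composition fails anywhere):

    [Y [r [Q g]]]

(e→e)

[Q g]: functor g : (t→(e→t)), argument Q : t; result (e→t).
[r [Q g]]: functor [Q g] : (e→t), argument r : e; result t.
[Y [r [Q g]]]: functor Y : (t→(e→e)), argument [r [Q g]] : t; result (e→e).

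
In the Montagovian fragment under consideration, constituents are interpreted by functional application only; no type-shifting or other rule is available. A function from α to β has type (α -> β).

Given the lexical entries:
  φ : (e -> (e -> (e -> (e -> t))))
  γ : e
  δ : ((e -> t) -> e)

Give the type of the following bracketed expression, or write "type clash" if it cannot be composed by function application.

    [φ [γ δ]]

[γ δ]: e and ((e -> t) -> e) cannot combine by function application — type clash.

type clash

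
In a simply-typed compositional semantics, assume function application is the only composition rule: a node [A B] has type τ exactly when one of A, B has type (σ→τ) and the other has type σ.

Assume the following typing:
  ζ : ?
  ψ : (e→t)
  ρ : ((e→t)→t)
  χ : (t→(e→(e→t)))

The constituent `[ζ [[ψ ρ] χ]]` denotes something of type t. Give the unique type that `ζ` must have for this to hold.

((e→(e→t))→t)

For [ζ [[ψ ρ] χ]] to have type t with [[ψ ρ] χ] of type (e→(e→t)), ζ must be the function: ζ : ((e→(e→t))→t).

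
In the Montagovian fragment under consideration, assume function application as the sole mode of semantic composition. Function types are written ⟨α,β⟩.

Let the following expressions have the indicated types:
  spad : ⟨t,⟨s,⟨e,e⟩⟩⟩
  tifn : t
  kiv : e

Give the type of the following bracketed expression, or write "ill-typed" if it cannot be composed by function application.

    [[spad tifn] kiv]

ill-typed

At [spad tifn], spad : ⟨t,⟨s,⟨e,e⟩⟩⟩ takes tifn : t, giving ⟨s,⟨e,e⟩⟩.
[[spad tifn] kiv]: ⟨s,⟨e,e⟩⟩ and e cannot combine by function application — type clash.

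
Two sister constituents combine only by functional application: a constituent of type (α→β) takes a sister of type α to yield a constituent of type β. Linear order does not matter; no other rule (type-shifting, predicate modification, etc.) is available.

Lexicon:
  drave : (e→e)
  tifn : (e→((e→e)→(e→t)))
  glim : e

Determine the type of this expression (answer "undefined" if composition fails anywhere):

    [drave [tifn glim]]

[tifn glim] — tifn of type (e→((e→e)→(e→t))) combines with glim of type e: type ((e→e)→(e→t)).
[drave [tifn glim]] — [tifn glim] of type ((e→e)→(e→t)) combines with drave of type (e→e): type (e→t).

(e→t)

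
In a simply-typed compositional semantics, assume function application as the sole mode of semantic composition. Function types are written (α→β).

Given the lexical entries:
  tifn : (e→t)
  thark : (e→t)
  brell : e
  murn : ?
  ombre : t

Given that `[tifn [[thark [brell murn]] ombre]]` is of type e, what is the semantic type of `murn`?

[tifn [[thark [brell murn]] ombre]] must have type e. The sister tifn has type (e→t); that is not a function onto e, so [[thark [brell murn]] ombre] must be the functor, of type ((e→t)→e).
[[thark [brell murn]] ombre] must have type ((e→t)→e). The sister ombre has type t; that is not a function onto ((e→t)→e), so [thark [brell murn]] must be the functor, of type (t→((e→t)→e)).
[thark [brell murn]] must have type (t→((e→t)→e)). The sister thark has type (e→t); that is not a function onto (t→((e→t)→e)), so [brell murn] must be the functor, of type ((e→t)→(t→((e→t)→e))).
[brell murn] must have type ((e→t)→(t→((e→t)→e))). The sister brell has type e; that is not a function onto ((e→t)→(t→((e→t)→e))), so murn must be the functor, of type (e→((e→t)→(t→((e→t)→e)))).

(e→((e→t)→(t→((e→t)→e))))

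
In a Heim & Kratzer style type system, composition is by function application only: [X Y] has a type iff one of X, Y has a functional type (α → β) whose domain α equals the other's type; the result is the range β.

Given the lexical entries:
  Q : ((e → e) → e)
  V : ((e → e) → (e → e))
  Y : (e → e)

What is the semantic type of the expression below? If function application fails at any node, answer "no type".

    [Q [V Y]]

[V Y] — V of type ((e → e) → (e → e)) combines with Y of type (e → e): type (e → e).
[Q [V Y]] — Q of type ((e → e) → e) combines with [V Y] of type (e → e): type e.

e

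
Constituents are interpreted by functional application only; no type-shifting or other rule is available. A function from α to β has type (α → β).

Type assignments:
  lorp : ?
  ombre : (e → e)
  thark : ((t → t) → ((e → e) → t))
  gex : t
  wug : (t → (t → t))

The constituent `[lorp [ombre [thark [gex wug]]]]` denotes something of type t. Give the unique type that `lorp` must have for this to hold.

(t → t)

[lorp [ombre [thark [gex wug]]]] must have type t. The sister [ombre [thark [gex wug]]] has type t; that is not a function onto t, so lorp must be the functor, of type (t → t).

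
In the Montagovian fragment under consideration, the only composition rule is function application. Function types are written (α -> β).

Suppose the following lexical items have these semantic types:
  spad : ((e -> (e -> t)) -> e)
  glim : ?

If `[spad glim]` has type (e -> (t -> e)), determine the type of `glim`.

At [spad glim] (required: (e -> (t -> e))): spad is ((e -> (e -> t)) -> e), which is not a function with range (e -> (t -> e)); hence glim is the functor — type (((e -> (e -> t)) -> e) -> (e -> (t -> e))).

(((e -> (e -> t)) -> e) -> (e -> (t -> e)))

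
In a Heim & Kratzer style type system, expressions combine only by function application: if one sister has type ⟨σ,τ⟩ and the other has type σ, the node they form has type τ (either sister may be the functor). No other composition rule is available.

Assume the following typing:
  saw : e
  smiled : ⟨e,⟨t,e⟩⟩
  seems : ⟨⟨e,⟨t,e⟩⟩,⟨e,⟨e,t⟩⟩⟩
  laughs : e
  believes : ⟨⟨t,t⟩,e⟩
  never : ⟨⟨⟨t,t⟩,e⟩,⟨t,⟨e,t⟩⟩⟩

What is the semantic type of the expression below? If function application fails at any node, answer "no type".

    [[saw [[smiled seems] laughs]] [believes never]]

[smiled seems]: seems is ⟨⟨e,⟨t,e⟩⟩,⟨e,⟨e,t⟩⟩⟩, smiled is ⟨e,⟨t,e⟩⟩; result ⟨e,⟨e,t⟩⟩.
[[smiled seems] laughs]: [smiled seems] is ⟨e,⟨e,t⟩⟩, laughs is e; result ⟨e,t⟩.
[saw [[smiled seems] laughs]]: [[smiled seems] laughs] is ⟨e,t⟩, saw is e; result t.
[believes never]: never is ⟨⟨⟨t,t⟩,e⟩,⟨t,⟨e,t⟩⟩⟩, believes is ⟨⟨t,t⟩,e⟩; result ⟨t,⟨e,t⟩⟩.
[[saw [[smiled seems] laughs]] [believes never]]: [believes never] is ⟨t,⟨e,t⟩⟩, [saw [[smiled seems] laughs]] is t; result ⟨e,t⟩.

⟨e,t⟩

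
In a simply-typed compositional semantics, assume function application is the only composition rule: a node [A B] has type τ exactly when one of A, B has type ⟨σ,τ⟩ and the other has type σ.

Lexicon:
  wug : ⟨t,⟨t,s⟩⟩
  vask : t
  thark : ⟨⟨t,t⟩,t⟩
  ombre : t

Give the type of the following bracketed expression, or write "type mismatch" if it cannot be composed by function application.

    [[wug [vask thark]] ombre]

[vask thark]: t with ⟨⟨t,t⟩,t⟩ — neither is a function whose domain matches the other; composition fails here.

type mismatch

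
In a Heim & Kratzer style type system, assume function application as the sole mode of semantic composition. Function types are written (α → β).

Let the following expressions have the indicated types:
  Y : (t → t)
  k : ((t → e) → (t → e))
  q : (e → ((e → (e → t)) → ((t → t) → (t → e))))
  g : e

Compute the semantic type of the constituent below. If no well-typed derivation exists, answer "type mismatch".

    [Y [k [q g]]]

type mismatch

[q g] — q of type (e → ((e → (e → t)) → ((t → t) → (t → e)))) combines with g of type e: type ((e → (e → t)) → ((t → t) → (t → e))).
At [k [q g]]: neither ((t → e) → (t → e)) nor ((e → (e → t)) → ((t → t) → (t → e))) can take the other as argument; the node is ill-typed.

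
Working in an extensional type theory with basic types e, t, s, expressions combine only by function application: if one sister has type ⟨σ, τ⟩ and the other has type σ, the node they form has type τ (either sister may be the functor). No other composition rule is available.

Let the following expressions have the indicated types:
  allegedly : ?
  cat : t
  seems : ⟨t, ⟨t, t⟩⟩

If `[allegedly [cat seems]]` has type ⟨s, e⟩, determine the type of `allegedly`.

For [allegedly [cat seems]] to have type ⟨s, e⟩ with [cat seems] of type ⟨t, t⟩, allegedly must be the function: allegedly : ⟨⟨t, t⟩, ⟨s, e⟩⟩.

⟨⟨t, t⟩, ⟨s, e⟩⟩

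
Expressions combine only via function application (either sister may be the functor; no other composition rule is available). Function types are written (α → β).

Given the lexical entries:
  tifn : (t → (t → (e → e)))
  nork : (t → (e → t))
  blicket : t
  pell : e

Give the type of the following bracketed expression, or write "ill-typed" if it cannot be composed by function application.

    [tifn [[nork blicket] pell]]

[nork blicket] — nork of type (t → (e → t)) combines with blicket of type t: type (e → t).
[[nork blicket] pell] — [nork blicket] of type (e → t) combines with pell of type e: type t.
[tifn [[nork blicket] pell]] — tifn of type (t → (t → (e → e))) combines with [[nork blicket] pell] of type t: type (t → (e → e)).

(t → (e → e))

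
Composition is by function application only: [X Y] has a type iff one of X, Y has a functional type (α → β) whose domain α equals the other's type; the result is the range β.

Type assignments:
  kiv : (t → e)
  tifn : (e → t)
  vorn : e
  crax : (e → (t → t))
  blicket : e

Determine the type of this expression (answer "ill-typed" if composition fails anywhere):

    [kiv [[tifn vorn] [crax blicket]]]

e

[tifn vorn]: tifn is (e → t), vorn is e; result t.
[crax blicket]: crax is (e → (t → t)), blicket is e; result (t → t).
[[tifn vorn] [crax blicket]]: [crax blicket] is (t → t), [tifn vorn] is t; result t.
[kiv [[tifn vorn] [crax blicket]]]: kiv is (t → e), [[tifn vorn] [crax blicket]] is t; result e.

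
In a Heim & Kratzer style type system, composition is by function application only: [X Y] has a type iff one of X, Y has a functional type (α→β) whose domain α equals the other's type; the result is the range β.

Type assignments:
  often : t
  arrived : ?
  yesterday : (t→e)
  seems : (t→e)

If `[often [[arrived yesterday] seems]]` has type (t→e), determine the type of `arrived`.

((t→e)→((t→e)→(t→(t→e))))

[often [[arrived yesterday] seems]] is required to be (t→e). often : t cannot yield (t→e) as functor, so [[arrived yesterday] seems] : (t→(t→e)).
[[arrived yesterday] seems] is required to be (t→(t→e)). seems : (t→e) cannot yield (t→(t→e)) as functor, so [arrived yesterday] : ((t→e)→(t→(t→e))).
[arrived yesterday] is required to be ((t→e)→(t→(t→e))). yesterday : (t→e) cannot yield ((t→e)→(t→(t→e))) as functor, so arrived : ((t→e)→((t→e)→(t→(t→e)))).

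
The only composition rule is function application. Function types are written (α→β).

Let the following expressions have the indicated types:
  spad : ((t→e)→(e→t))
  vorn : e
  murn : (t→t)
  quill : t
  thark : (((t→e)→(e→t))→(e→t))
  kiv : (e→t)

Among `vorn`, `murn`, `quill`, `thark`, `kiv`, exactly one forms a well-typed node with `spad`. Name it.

thark

vorn : e — no; spad wants (t→e), and vorn wants nothing (atomic).
murn : (t→t) — no; spad wants (t→e), and murn wants t.
quill : t — no; spad wants (t→e), and quill wants nothing (atomic).
thark — combines: thark : (((t→e)→(e→t))→(e→t)) takes spad : ((t→e)→(e→t)) as argument, giving (e→t).
kiv : (e→t) — no; spad wants (t→e), and kiv wants e.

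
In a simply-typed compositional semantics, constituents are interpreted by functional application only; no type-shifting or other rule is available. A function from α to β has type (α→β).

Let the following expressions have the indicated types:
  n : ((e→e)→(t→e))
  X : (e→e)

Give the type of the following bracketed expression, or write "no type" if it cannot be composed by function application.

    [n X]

(t→e)

[n X] — n of type ((e→e)→(t→e)) combines with X of type (e→e): type (t→e).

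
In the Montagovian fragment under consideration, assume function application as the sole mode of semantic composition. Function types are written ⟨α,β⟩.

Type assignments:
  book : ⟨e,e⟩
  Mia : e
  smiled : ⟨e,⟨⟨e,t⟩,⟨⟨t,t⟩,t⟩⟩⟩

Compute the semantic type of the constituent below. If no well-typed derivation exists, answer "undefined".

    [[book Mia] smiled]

[book Mia] — book of type ⟨e,e⟩ combines with Mia of type e: type e.
[[book Mia] smiled] — smiled of type ⟨e,⟨⟨e,t⟩,⟨⟨t,t⟩,t⟩⟩⟩ combines with [book Mia] of type e: type ⟨⟨e,t⟩,⟨⟨t,t⟩,t⟩⟩.

⟨⟨e,t⟩,⟨⟨t,t⟩,t⟩⟩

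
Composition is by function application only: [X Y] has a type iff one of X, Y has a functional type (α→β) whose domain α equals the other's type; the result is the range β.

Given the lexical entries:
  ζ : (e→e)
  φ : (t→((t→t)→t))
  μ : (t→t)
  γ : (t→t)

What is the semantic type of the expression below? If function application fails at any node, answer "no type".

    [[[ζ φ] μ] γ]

no type

[ζ φ]: (e→e) with (t→((t→t)→t)) — neither is a function whose domain matches the other; composition fails here.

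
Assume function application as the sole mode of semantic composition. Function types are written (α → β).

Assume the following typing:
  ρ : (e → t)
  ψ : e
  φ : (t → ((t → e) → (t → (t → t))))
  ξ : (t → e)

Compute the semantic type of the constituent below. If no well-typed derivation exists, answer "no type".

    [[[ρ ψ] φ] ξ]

(t → (t → t))

[ρ ψ] — ρ of type (e → t) combines with ψ of type e: type t.
[[ρ ψ] φ] — φ of type (t → ((t → e) → (t → (t → t)))) combines with [ρ ψ] of type t: type ((t → e) → (t → (t → t))).
[[[ρ ψ] φ] ξ] — [[ρ ψ] φ] of type ((t → e) → (t → (t → t))) combines with ξ of type (t → e): type (t → (t → t)).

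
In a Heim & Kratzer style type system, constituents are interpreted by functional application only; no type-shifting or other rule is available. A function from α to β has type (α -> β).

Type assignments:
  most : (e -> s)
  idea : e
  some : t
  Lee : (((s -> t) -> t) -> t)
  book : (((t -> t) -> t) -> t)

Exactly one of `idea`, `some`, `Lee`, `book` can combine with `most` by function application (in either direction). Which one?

idea — combines: most : (e -> s) takes idea : e as argument, giving s.
some : t — neither side's domain matches the other.
Lee : (((s -> t) -> t) -> t) — neither side's domain matches the other.
book : (((t -> t) -> t) -> t) — neither side's domain matches the other.

idea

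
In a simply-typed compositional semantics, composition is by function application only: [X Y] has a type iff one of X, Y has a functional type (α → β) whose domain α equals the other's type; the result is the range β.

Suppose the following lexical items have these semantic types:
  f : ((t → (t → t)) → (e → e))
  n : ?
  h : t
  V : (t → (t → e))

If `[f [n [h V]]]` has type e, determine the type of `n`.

For [f [n [h V]]] to have type e with f of type ((t → (t → t)) → (e → e)), [n [h V]] must be the function: [n [h V]] : (((t → (t → t)) → (e → e)) → e).
For [n [h V]] to have type (((t → (t → t)) → (e → e)) → e) with [h V] of type (t → e), n must be the function: n : ((t → e) → (((t → (t → t)) → (e → e)) → e)).

((t → e) → (((t → (t → t)) → (e → e)) → e))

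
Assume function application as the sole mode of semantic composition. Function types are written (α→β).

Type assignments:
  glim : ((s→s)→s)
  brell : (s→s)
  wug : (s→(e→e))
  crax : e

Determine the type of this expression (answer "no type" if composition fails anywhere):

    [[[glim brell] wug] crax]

e

[glim brell]: functor glim : ((s→s)→s), argument brell : (s→s); result s.
[[glim brell] wug]: functor wug : (s→(e→e)), argument [glim brell] : s; result (e→e).
[[[glim brell] wug] crax]: functor [[glim brell] wug] : (e→e), argument crax : e; result e.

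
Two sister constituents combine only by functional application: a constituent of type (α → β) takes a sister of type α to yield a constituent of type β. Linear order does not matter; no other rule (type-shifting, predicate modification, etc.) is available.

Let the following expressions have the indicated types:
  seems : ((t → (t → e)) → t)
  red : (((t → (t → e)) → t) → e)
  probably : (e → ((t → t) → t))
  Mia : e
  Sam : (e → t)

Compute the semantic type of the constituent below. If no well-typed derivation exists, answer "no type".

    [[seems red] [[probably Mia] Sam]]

[seems red]: (((t → (t → e)) → t) → e) applied to ((t → (t → e)) → t) yields e.
[probably Mia]: (e → ((t → t) → t)) applied to e yields ((t → t) → t).
At [[probably Mia] Sam]: neither ((t → t) → t) nor (e → t) can take the other as argument; the node is ill-typed.

no type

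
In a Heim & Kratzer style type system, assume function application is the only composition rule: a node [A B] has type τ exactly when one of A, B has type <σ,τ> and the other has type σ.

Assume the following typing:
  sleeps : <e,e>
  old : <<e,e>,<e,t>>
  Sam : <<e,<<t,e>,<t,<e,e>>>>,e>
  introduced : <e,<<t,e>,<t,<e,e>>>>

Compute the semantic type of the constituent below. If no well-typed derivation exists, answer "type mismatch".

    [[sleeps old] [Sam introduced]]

t

At [sleeps old], old : <<e,e>,<e,t>> takes sleeps : <e,e>, giving <e,t>.
At [Sam introduced], Sam : <<e,<<t,e>,<t,<e,e>>>>,e> takes introduced : <e,<<t,e>,<t,<e,e>>>>, giving e.
At [[sleeps old] [Sam introduced]], [sleeps old] : <e,t> takes [Sam introduced] : e, giving t.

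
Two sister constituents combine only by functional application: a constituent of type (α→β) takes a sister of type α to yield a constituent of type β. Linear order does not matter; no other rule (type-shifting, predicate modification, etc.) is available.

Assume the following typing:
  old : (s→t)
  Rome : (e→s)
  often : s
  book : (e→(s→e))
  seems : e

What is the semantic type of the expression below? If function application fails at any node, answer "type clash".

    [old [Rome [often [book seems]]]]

[book seems]: functor book : (e→(s→e)), argument seems : e; result (s→e).
[often [book seems]]: functor [book seems] : (s→e), argument often : s; result e.
[Rome [often [book seems]]]: functor Rome : (e→s), argument [often [book seems]] : e; result s.
[old [Rome [often [book seems]]]]: functor old : (s→t), argument [Rome [often [book seems]]] : s; result t.

t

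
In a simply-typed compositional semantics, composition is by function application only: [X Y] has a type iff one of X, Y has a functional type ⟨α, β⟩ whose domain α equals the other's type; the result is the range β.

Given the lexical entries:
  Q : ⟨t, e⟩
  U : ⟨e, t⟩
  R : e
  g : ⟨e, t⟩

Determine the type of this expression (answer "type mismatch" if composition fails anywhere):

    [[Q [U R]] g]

t

[U R] — U of type ⟨e, t⟩ combines with R of type e: type t.
[Q [U R]] — Q of type ⟨t, e⟩ combines with [U R] of type t: type e.
[[Q [U R]] g] — g of type ⟨e, t⟩ combines with [Q [U R]] of type e: type t.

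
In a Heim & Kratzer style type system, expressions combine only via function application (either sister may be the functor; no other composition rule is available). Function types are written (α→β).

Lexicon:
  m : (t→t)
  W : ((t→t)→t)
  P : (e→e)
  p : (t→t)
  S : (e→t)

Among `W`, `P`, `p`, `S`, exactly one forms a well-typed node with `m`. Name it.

W

W — combines: W : ((t→t)→t) takes m : (t→t) as argument, giving t.
P : (e→e) — neither side's domain matches the other.
p : (t→t) — neither side's domain matches the other.
S : (e→t) — neither side's domain matches the other.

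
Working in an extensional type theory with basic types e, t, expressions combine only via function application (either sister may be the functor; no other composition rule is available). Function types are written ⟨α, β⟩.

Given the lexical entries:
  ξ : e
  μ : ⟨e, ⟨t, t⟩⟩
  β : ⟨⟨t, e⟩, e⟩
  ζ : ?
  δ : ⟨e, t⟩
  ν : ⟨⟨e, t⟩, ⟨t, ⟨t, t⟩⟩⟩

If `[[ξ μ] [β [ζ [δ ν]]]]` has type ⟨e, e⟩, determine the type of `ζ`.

[[ξ μ] [β [ζ [δ ν]]]] must have type ⟨e, e⟩. The sister [ξ μ] has type ⟨t, t⟩; that is not a function onto ⟨e, e⟩, so [β [ζ [δ ν]]] must be the functor, of type ⟨⟨t, t⟩, ⟨e, e⟩⟩.
[β [ζ [δ ν]]] must have type ⟨⟨t, t⟩, ⟨e, e⟩⟩. The sister β has type ⟨⟨t, e⟩, e⟩; that is not a function onto ⟨⟨t, t⟩, ⟨e, e⟩⟩, so [ζ [δ ν]] must be the functor, of type ⟨⟨⟨t, e⟩, e⟩, ⟨⟨t, t⟩, ⟨e, e⟩⟩⟩.
[ζ [δ ν]] must have type ⟨⟨⟨t, e⟩, e⟩, ⟨⟨t, t⟩, ⟨e, e⟩⟩⟩. The sister [δ ν] has type ⟨t, ⟨t, t⟩⟩; that is not a function onto ⟨⟨⟨t, e⟩, e⟩, ⟨⟨t, t⟩, ⟨e, e⟩⟩⟩, so ζ must be the functor, of type ⟨⟨t, ⟨t, t⟩⟩, ⟨⟨⟨t, e⟩, e⟩, ⟨⟨t, t⟩, ⟨e, e⟩⟩⟩⟩.

⟨⟨t, ⟨t, t⟩⟩, ⟨⟨⟨t, e⟩, e⟩, ⟨⟨t, t⟩, ⟨e, e⟩⟩⟩⟩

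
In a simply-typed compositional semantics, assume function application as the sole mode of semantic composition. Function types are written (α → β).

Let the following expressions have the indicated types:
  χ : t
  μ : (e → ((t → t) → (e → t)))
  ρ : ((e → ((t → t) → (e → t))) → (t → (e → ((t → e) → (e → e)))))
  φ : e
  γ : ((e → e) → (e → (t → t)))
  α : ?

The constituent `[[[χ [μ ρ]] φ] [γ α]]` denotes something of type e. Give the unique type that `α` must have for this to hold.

At [[[χ [μ ρ]] φ] [γ α]] (required: e): [[χ [μ ρ]] φ] is ((t → e) → (e → e)), which is not a function with range e; hence [γ α] is the functor — type (((t → e) → (e → e)) → e).
At [γ α] (required: (((t → e) → (e → e)) → e)): γ is ((e → e) → (e → (t → t))), which is not a function with range (((t → e) → (e → e)) → e); hence α is the functor — type (((e → e) → (e → (t → t))) → (((t → e) → (e → e)) → e)).

(((e → e) → (e → (t → t))) → (((t → e) → (e → e)) → e))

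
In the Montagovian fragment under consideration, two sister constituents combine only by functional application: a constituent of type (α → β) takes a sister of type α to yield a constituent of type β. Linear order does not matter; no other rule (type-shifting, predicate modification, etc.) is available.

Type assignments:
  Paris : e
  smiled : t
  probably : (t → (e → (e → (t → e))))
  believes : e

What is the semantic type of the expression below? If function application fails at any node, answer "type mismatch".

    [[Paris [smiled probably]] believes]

[smiled probably] — probably of type (t → (e → (e → (t → e)))) combines with smiled of type t: type (e → (e → (t → e))).
[Paris [smiled probably]] — [smiled probably] of type (e → (e → (t → e))) combines with Paris of type e: type (e → (t → e)).
[[Paris [smiled probably]] believes] — [Paris [smiled probably]] of type (e → (t → e)) combines with believes of type e: type (t → e).

(t → e)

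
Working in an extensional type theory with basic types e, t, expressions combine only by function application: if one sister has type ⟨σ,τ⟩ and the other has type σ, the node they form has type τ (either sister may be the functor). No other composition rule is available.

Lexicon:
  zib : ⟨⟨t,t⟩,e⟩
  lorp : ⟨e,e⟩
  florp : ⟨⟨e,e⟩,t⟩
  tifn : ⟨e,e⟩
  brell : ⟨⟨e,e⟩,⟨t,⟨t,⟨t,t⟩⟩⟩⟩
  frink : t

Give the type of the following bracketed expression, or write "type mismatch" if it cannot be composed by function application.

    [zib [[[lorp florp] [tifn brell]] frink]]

e

At [lorp florp], florp : ⟨⟨e,e⟩,t⟩ takes lorp : ⟨e,e⟩, giving t.
At [tifn brell], brell : ⟨⟨e,e⟩,⟨t,⟨t,⟨t,t⟩⟩⟩⟩ takes tifn : ⟨e,e⟩, giving ⟨t,⟨t,⟨t,t⟩⟩⟩.
At [[lorp florp] [tifn brell]], [tifn brell] : ⟨t,⟨t,⟨t,t⟩⟩⟩ takes [lorp florp] : t, giving ⟨t,⟨t,t⟩⟩.
At [[[lorp florp] [tifn brell]] frink], [[lorp florp] [tifn brell]] : ⟨t,⟨t,t⟩⟩ takes frink : t, giving ⟨t,t⟩.
At [zib [[[lorp florp] [tifn brell]] frink]], zib : ⟨⟨t,t⟩,e⟩ takes [[[lorp florp] [tifn brell]] frink] : ⟨t,t⟩, giving e.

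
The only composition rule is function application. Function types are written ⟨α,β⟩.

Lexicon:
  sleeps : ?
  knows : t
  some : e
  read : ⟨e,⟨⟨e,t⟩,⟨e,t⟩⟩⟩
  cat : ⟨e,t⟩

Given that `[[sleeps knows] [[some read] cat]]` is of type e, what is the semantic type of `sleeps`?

For [[sleeps knows] [[some read] cat]] to have type e with [[some read] cat] of type ⟨e,t⟩, [sleeps knows] must be the function: [sleeps knows] : ⟨⟨e,t⟩,e⟩.
For [sleeps knows] to have type ⟨⟨e,t⟩,e⟩ with knows of type t, sleeps must be the function: sleeps : ⟨t,⟨⟨e,t⟩,e⟩⟩.

⟨t,⟨⟨e,t⟩,e⟩⟩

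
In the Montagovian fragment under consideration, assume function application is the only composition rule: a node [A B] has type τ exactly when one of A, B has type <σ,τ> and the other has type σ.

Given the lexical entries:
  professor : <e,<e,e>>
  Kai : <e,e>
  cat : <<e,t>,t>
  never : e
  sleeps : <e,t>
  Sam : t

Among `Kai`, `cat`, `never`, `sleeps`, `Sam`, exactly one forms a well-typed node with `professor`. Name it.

Kai : <e,e> — professor needs e; Kai needs e; neither fits.
cat : <<e,t>,t> — professor needs e; cat needs <e,t>; neither fits.
never — combines: professor : <e,<e,e>> takes never : e as argument, giving <e,e>.
sleeps : <e,t> — professor needs e; sleeps needs e; neither fits.
Sam : t — professor needs e; Sam needs nothing (atomic); neither fits.

never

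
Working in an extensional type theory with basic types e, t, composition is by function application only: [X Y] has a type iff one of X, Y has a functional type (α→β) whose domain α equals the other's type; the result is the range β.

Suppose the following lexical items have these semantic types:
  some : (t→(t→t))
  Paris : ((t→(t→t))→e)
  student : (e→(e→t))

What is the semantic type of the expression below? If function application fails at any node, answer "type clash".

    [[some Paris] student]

At [some Paris], Paris : ((t→(t→t))→e) takes some : (t→(t→t)), giving e.
At [[some Paris] student], student : (e→(e→t)) takes [some Paris] : e, giving (e→t).

(e→t)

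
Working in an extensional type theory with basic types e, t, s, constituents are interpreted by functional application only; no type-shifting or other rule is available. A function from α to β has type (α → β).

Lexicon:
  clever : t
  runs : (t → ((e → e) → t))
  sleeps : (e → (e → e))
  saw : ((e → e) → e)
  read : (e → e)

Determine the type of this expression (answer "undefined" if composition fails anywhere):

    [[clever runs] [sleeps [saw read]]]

At [clever runs], runs : (t → ((e → e) → t)) takes clever : t, giving ((e → e) → t).
At [saw read], saw : ((e → e) → e) takes read : (e → e), giving e.
At [sleeps [saw read]], sleeps : (e → (e → e)) takes [saw read] : e, giving (e → e).
At [[clever runs] [sleeps [saw read]]], [clever runs] : ((e → e) → t) takes [sleeps [saw read]] : (e → e), giving t.

t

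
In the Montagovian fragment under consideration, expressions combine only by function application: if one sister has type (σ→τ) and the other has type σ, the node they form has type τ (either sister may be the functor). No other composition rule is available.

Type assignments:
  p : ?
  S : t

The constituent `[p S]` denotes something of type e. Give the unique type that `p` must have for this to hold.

For [p S] to have type e with S of type t, p must be the function: p : (t→e).

(t→e)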